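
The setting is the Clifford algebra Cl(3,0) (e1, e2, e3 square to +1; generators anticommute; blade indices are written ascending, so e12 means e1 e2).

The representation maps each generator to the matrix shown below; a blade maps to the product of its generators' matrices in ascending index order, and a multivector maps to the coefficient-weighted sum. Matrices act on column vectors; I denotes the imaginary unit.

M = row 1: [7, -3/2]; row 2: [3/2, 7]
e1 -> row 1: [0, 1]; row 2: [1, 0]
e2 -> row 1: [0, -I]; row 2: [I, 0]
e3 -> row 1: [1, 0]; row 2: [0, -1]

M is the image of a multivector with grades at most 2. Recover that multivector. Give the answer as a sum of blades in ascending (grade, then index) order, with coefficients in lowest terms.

Method: 1, rho(e1), rho(e2), rho(e3) form a trace-orthogonal basis of the 2x2 complex matrices (tr(X Y) = 2 if X = Y, else 0), so M = m0*1 + m1*rho(e1) + m2*rho(e2) + m3*rho(e3) with m0 = tr(M)/2 = 7, m1 = tr(M rho(e1))/2 = 0, m2 = tr(M rho(e2))/2 = -3*I/2, m3 = tr(M rho(e3))/2 = 0.
Multiplying table entries, the bivector images are rho(e12) = I*rho(e3), rho(e13) = -I*rho(e2), rho(e23) = I*rho(e1); with real blade coefficients the real parts of m0..m3 are the coefficients of 1, e1, e2, e3 and the imaginary parts give the bivectors (e23: Im m1, e13: -Im m2, e12: Im m3).
Answer: 7 + 3/2*e13


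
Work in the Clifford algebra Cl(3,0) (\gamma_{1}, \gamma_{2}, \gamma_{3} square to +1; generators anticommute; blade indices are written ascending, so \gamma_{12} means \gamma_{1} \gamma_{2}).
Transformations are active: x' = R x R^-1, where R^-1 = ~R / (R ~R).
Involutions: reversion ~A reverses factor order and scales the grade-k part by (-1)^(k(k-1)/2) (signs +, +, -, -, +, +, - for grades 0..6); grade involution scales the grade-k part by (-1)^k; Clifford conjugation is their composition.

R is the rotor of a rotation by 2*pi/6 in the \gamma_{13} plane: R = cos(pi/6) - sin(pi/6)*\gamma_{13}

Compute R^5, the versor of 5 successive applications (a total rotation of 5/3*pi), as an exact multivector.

Half-angle bookkeeping: 5 applications in \gamma_{13} add up to rotor phase 5*pi/6 = \frac{5 \pi}{6}, so R^5 = cos(\frac{5 \pi}{6}) - sin(\frac{5 \pi}{6})*\gamma_{13}.
cos(\frac{5 \pi}{6}) = - \frac{\sqrt{3}}{2} and sin(\frac{5 \pi}{6}) = \frac{1}{2}, so R^5 = - \frac{\sqrt{3}}{2} - \frac{1}{2} \gamma_{13}. The net rotation is 5/3*pi; the rotor keeps the half-angle phase exactly.
Answer: - \frac{\sqrt{3}}{2} - \frac{1}{2} \gamma_{13}


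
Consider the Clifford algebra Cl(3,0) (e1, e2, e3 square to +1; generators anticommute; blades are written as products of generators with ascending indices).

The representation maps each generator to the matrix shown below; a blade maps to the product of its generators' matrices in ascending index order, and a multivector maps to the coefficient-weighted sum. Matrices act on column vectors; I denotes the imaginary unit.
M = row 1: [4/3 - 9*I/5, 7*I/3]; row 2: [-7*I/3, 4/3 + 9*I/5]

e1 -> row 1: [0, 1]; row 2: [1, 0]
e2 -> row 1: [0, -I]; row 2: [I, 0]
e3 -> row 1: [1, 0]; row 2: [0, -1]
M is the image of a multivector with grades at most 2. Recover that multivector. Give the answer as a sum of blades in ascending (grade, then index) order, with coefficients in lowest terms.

Method: 1, rho(e1), rho(e2), rho(e3) form a trace-orthogonal basis of the 2x2 complex matrices (tr(X Y) = 2 if X = Y, else 0), so M = m0*1 + m1*rho(e1) + m2*rho(e2) + m3*rho(e3) with m0 = tr(M)/2 = 4/3, m1 = tr(M rho(e1))/2 = 0, m2 = tr(M rho(e2))/2 = -7/3, m3 = tr(M rho(e3))/2 = -9*I/5.
Multiplying table entries, the bivector images are rho(e1 e2) = I*rho(e3), rho(e1 e3) = -I*rho(e2), rho(e2 e3) = I*rho(e1); with real blade coefficients the real parts of m0..m3 are the coefficients of 1, e1, e2, e3 and the imaginary parts give the bivectors (e2 e3: Im m1, e1 e3: -Im m2, e1 e2: Im m3).
Answer: 4/3 - 7/3*e2 - 9/5*e1 e2


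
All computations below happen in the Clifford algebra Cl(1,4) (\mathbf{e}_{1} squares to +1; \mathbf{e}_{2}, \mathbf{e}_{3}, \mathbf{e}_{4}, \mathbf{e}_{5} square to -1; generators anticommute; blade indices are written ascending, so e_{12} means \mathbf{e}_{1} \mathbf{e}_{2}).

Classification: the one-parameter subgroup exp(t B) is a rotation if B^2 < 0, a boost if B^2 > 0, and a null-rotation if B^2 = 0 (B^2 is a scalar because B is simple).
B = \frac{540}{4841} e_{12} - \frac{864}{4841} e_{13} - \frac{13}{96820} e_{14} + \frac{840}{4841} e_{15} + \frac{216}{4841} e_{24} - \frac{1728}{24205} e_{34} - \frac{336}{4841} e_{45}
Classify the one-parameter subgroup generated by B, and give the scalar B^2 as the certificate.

B^2 term by term: the squares give (\frac{540}{4841})^2*(e_{12})^2 + (-\frac{864}{4841})^2*(e_{13})^2 + (-\frac{13}{96820})^2*(e_{14})^2 + (\frac{840}{4841})^2*(e_{15})^2 + (\frac{216}{4841})^2*(e_{24})^2 + (-\frac{1728}{24205})^2*(e_{34})^2 + (-\frac{336}{4841})^2*(e_{45})^2 = \frac{291600}{23435281}*(+1) + \frac{746496}{23435281}*(+1) + \frac{169}{9374112400}*(+1) + \frac{705600}{23435281}*(+1) + \frac{46656}{23435281}*(-1) + \frac{2985984}{585882025}*(-1) + \frac{112896}{23435281}*(-1) = \frac{1}{16} (each basis 2-blade squares to minus the product of its generators' squares); cross terms between blades sharing an index anticommute and cancel; the commuting (index-disjoint) pairs give grade-4 terms 2*c*c'*(blade product), which cancel blade by blade — e_{1234}: -\frac{373248}{23435281} + \frac{373248}{23435281} = 0; e_{1245}: -\frac{362880}{23435281} + \frac{362880}{23435281} = 0; e_{1345}: \frac{580608}{23435281} - \frac{580608}{23435281} = 0 — confirming B is simple. So B^2 = \frac{1}{16}.
Answer: boost, certificate B^2 = \frac{1}{16}. The scalar \frac{1}{16} is the complete invariant here: its sign names the subgroup type.


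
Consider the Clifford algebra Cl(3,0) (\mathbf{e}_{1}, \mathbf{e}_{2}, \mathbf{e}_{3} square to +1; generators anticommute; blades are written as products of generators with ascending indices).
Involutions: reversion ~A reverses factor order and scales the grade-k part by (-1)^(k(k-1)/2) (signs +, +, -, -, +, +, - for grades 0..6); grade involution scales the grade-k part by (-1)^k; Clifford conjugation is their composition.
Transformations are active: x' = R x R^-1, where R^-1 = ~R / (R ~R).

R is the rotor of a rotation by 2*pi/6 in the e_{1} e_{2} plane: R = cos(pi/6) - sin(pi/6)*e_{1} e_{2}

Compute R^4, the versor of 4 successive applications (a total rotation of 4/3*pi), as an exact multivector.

Half-angle bookkeeping: 4 applications in e_{1} e_{2} add up to rotor phase 4*pi/6 = \frac{2 \pi}{3}, so R^4 = cos(\frac{2 \pi}{3}) - sin(\frac{2 \pi}{3})*e_{1} e_{2}.
cos(\frac{2 \pi}{3}) = - \frac{1}{2} and sin(\frac{2 \pi}{3}) = \frac{\sqrt{3}}{2}, so R^4 = -\frac{1}{2} - \frac{\sqrt{3}}{2} e_{1} e_{2}. The net rotation is 4/3*pi; the rotor keeps the half-angle phase exactly.
Answer: -\frac{1}{2} - \frac{\sqrt{3}}{2} e_{1} e_{2}


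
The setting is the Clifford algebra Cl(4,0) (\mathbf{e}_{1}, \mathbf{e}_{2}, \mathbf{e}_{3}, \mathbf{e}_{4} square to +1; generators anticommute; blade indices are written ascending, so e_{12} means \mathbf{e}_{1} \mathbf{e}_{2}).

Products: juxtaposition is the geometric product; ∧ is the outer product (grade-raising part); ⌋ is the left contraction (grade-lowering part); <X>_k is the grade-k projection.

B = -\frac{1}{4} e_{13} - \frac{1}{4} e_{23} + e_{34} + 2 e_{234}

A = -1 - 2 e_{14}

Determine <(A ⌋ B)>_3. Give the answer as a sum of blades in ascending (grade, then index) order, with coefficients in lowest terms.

step 1: \frac{1}{4} e_{13} + \frac{1}{4} e_{23} - e_{34} - 2 e_{234}
step 2: -2 e_{234}
Answer: -2 e_{234}


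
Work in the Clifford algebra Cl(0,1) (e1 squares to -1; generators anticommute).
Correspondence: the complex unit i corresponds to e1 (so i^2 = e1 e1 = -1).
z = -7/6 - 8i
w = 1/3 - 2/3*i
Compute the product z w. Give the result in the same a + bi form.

In blades: z = -7/6 - 8*e1, w = 1/3 - 2/3*e1.
Distribute z over w term by term (generator squares from the signature, products reordered to ascending indices): (-7/6)*w = -7/18 + 7/9*e1; (-8*e1)*w = -16/3 - 8/3*e1.
Sum: -103/18 - 17/9*e1; translating back through the correspondence:
Answer: -103/18 - 17/9*i


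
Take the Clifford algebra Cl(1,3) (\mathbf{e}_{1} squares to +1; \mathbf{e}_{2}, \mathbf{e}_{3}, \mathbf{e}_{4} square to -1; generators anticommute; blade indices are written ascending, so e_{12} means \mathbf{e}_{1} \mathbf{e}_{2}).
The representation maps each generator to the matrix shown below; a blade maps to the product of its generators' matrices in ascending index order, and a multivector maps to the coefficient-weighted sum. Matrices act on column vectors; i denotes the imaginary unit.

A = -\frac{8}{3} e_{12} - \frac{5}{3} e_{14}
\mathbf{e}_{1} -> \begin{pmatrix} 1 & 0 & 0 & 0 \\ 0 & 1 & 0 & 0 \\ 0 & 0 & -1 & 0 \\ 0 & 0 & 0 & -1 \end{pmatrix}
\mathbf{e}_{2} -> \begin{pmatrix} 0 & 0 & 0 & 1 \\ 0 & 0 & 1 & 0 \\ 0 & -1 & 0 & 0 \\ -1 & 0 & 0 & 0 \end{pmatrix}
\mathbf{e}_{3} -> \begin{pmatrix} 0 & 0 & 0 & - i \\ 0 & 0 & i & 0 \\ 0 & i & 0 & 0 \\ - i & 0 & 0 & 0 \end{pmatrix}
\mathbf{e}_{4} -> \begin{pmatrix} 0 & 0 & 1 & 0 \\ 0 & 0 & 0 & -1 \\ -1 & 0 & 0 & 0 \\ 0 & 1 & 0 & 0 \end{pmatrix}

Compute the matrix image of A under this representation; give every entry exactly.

Bivector images (products of the table entries): rho(e_{12}) = rho(\mathbf{e}_{1})rho(\mathbf{e}_{2}) = \begin{pmatrix} 0 & 0 & 0 & 1 \\ 0 & 0 & 1 & 0 \\ 0 & 1 & 0 & 0 \\ 1 & 0 & 0 & 0 \end{pmatrix}; rho(e_{14}) = rho(\mathbf{e}_{1})rho(\mathbf{e}_{4}) = \begin{pmatrix} 0 & 0 & 1 & 0 \\ 0 & 0 & 0 & -1 \\ 1 & 0 & 0 & 0 \\ 0 & -1 & 0 & 0 \end{pmatrix}.
M = (-\frac{8}{3})*rho(e_{12}) + (-\frac{5}{3})*rho(e_{14}), summed entrywise:
Answer: \begin{pmatrix} 0 & 0 & - \frac{5}{3} & - \frac{8}{3} \\ 0 & 0 & - \frac{8}{3} & \frac{5}{3} \\ - \frac{5}{3} & - \frac{8}{3} & 0 & 0 \\ - \frac{8}{3} & \frac{5}{3} & 0 & 0 \end{pmatrix}


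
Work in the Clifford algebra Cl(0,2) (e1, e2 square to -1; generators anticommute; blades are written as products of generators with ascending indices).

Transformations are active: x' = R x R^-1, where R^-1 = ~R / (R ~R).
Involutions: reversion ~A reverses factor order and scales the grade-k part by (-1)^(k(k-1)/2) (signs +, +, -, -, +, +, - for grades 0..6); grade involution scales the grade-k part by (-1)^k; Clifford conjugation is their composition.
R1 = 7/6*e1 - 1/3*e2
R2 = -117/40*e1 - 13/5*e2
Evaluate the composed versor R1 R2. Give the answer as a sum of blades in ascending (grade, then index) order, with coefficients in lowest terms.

Distribute over the terms of R1 (each basis-blade product reordered to ascending indices, repeated generators contracted through their squares):
(7/6*e1) R2 = 273/80 - 91/30*e1 e2
(-1/3*e2) R2 = -13/15 - 39/40*e1 e2
Summing the partial products and collecting blades:
Answer: 611/240 - 481/120*e1 e2


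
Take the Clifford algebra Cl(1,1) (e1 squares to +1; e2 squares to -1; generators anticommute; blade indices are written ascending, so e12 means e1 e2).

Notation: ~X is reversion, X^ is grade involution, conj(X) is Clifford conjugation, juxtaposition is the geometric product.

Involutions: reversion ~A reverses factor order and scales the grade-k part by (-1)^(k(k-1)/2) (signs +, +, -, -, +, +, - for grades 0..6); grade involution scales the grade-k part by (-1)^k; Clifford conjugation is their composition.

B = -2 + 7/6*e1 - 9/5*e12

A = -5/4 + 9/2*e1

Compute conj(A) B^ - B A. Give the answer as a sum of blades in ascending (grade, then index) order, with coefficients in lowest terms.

first term: 31/4 + 251/24*e1 + 81/10*e2 + 9/4*e12
second term: 31/4 - 251/24*e1 + 81/10*e2 + 9/4*e12
Answer: 251/12*e1


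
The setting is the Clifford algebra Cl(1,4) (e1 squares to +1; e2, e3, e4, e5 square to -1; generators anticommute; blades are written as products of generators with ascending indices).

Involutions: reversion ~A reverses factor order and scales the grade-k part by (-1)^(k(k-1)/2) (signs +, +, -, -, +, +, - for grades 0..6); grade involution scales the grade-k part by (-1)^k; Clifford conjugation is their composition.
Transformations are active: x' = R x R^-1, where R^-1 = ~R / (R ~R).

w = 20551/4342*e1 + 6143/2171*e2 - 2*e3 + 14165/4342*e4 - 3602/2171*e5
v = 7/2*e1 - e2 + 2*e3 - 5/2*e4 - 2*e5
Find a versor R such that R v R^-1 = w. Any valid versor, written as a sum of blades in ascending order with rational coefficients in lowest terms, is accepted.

Why this works: both vectors square to -3, so q(v) = q(w) and R = v + w = 17874/2171*e1 + 3972/2171*e2 + 1655/2171*e4 - 7944/2171*e5 carries v to w — its own direction survives, the complement (v - w)/2 flips.
Answer: 17874/2171*e1 + 3972/2171*e2 + 1655/2171*e4 - 7944/2171*e5


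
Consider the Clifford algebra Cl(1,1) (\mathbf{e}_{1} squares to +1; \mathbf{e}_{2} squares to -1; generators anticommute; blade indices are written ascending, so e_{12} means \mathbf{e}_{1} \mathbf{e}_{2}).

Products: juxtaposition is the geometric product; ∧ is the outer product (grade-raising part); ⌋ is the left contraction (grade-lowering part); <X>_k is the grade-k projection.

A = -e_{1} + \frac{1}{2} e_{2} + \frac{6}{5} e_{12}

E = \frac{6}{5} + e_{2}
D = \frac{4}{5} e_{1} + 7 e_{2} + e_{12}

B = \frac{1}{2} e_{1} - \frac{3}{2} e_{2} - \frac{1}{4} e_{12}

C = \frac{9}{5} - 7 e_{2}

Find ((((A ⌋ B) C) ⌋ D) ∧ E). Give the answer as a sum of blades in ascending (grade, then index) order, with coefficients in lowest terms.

step 1: -\frac{1}{20} - \frac{1}{8} e_{1} + \frac{1}{4} e_{2}
step 2: \frac{83}{50} - \frac{9}{40} e_{1} + \frac{4}{5} e_{2} + \frac{7}{8} e_{12}
step 3: -\frac{981}{200} + \frac{266}{125} e_{1} + \frac{2279}{200} e_{2} + \frac{83}{50} e_{12}
step 4: -\frac{2943}{500} + \frac{1596}{625} e_{1} + \frac{8769}{1000} e_{2} + \frac{103}{25} e_{12}
Answer: -\frac{2943}{500} + \frac{1596}{625} e_{1} + \frac{8769}{1000} e_{2} + \frac{103}{25} e_{12}


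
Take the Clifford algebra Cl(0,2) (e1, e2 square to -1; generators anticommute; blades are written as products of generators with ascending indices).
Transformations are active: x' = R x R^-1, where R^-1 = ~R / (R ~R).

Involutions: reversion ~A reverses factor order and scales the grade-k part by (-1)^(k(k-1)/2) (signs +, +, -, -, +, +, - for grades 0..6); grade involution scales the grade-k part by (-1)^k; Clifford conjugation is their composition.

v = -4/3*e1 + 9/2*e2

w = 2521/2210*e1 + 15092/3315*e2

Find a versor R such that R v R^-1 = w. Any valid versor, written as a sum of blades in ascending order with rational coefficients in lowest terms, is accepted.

Why this works: both vectors square to -793/36, so q(v) = q(w) and R = v + w = -1277/6630*e1 + 60019/6630*e2 carries v to w — its own direction survives, the complement (v - w)/2 flips.
Answer: -1277/6630*e1 + 60019/6630*e2


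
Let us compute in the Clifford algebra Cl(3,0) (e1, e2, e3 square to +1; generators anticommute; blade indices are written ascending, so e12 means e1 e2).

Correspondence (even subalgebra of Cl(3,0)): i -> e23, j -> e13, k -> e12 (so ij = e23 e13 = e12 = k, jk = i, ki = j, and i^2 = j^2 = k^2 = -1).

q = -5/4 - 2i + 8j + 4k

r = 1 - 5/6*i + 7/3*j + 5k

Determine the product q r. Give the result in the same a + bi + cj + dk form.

In blades: q = -5/4 + 4*e12 + 8*e13 - 2*e23, r = 1 + 5*e12 + 7/3*e13 - 5/6*e23.
Distribute q over r term by term (generator squares from the signature, products reordered to ascending indices): (-5/4)*r = -5/4 - 25/4*e12 - 35/12*e13 + 25/24*e23; (4*e12)*r = -20 + 4*e12 - 10/3*e13 - 28/3*e23; (8*e13)*r = -56/3 + 20/3*e12 + 8*e13 + 40*e23; (-2*e23)*r = -5/3 - 14/3*e12 + 10*e13 - 2*e23.
Sum: -499/12 - 1/4*e12 + 47/4*e13 + 713/24*e23; translating back through the correspondence:
Answer: -499/12 + 713/24*i + 47/4*j - 1/4*k


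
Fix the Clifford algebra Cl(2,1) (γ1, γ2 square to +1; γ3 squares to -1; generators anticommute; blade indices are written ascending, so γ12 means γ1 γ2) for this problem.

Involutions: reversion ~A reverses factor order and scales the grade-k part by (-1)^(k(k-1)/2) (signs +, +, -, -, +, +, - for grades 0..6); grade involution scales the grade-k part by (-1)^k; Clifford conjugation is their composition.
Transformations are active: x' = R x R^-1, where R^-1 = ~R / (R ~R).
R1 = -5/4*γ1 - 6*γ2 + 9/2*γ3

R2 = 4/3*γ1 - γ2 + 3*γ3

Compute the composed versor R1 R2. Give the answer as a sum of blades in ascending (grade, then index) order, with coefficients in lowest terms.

Distribute over the terms of R1 (each basis-blade product reordered to ascending indices, repeated generators contracted through their squares):
(-5/4*γ1) R2 = -5/3 + 5/4*γ12 - 15/4*γ13
(-6*γ2) R2 = 6 + 8*γ12 - 18*γ23
(9/2*γ3) R2 = -27/2 - 6*γ13 + 9/2*γ23
Summing the partial products and collecting blades:
Answer: -55/6 + 37/4*γ12 - 39/4*γ13 - 27/2*γ23


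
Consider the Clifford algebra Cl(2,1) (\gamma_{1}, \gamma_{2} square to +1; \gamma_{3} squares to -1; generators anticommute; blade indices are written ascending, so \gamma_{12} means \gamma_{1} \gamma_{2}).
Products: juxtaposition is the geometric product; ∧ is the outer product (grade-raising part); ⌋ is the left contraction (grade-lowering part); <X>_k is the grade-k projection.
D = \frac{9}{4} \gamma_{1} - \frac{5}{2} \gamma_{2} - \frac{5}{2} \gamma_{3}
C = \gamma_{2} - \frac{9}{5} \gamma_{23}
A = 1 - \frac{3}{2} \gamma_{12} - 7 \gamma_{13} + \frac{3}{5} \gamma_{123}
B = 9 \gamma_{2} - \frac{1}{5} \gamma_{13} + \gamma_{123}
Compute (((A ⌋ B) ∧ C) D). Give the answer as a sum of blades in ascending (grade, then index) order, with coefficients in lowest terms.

step 1: 2 + 16 \gamma_{2} + \frac{3}{2} \gamma_{3} - \frac{1}{5} \gamma_{13} + \gamma_{123}
step 2: 2 \gamma_{2} - \frac{51}{10} \gamma_{23} + \frac{1}{5} \gamma_{123}
step 3: -5 - \frac{51}{4} \gamma_{2} - \frac{51}{4} \gamma_{3} - 4 \gamma_{12} + \frac{1}{2} \gamma_{13} - \frac{91}{20} \gamma_{23} - \frac{459}{40} \gamma_{123}
Answer: -5 - \frac{51}{4} \gamma_{2} - \frac{51}{4} \gamma_{3} - 4 \gamma_{12} + \frac{1}{2} \gamma_{13} - \frac{91}{20} \gamma_{23} - \frac{459}{40} \gamma_{123}


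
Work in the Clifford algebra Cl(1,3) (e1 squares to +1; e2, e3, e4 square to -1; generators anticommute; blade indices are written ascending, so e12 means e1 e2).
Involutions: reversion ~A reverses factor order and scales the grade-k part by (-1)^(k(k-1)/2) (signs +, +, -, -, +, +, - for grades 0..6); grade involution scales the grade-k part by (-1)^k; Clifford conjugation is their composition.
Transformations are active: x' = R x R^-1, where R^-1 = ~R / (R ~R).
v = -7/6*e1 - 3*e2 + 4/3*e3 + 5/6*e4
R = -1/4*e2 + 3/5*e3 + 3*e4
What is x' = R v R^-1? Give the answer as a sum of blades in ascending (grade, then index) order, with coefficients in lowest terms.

~R = -1/4*e2 + 3/5*e3 + 3*e4, and R ~R = -3769/400, so R^-1 = ~R / (-3769/400).
R v = -81/20 - 7/24*e12 + 7/10*e13 + 7/2*e14 + 22/15*e23 + 211/24*e24 - 7/2*e34
Answer: 7/6*e1 + 10497/3769*e2 - 9244/11307*e3 + 39475/22614*e4


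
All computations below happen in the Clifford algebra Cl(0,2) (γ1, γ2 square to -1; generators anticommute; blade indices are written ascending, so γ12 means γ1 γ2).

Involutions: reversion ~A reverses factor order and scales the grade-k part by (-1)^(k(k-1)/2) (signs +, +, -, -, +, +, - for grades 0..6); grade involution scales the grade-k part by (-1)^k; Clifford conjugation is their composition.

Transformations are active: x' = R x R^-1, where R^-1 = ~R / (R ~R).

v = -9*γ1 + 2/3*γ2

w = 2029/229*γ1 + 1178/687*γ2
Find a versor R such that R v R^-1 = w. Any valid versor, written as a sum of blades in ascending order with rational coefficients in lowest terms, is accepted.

Here q(v) = q(w) = -733/9; the classical choice R = v + w = -32/229*γ1 + 1636/687*γ2 then realises v -> w under the sandwich.
Answer: -32/229*γ1 + 1636/687*γ2


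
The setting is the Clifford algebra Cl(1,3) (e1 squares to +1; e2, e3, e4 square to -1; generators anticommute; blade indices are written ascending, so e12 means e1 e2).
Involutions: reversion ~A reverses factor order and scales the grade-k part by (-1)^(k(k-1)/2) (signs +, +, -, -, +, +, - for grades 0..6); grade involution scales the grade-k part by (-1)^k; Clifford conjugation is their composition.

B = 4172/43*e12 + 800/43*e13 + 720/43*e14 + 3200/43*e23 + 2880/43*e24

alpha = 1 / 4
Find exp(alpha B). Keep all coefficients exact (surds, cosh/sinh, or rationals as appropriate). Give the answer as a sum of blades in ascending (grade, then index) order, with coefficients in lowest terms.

B^2 term by term: the squares give (4172/43)^2*(e12)^2 + (800/43)^2*(e13)^2 + (720/43)^2*(e14)^2 + (3200/43)^2*(e23)^2 + (2880/43)^2*(e24)^2 = 17405584/1849*(+1) + 640000/1849*(+1) + 518400/1849*(+1) + 10240000/1849*(-1) + 8294400/1849*(-1) = 16 (each basis 2-blade squares to minus the product of its generators' squares); cross terms between blades sharing an index anticommute and cancel; the commuting (index-disjoint) pairs give grade-4 terms 2*c*c'*(blade product), which cancel blade by blade — e1234: -4608000/1849 + 4608000/1849 = 0 — confirming B is simple. So B^2 = 16.
B^2 = 16 — B^2 > 0, so the exponential closes hyperbolically: l = 4, alpha*l = 1, so exp(alpha B) = cosh(1) + (sinh(1)/4)*B = cosh(1) + (sinh(1)/4)*B.
Answer: cosh(1) + 1043*sinh(1)/43*e12 + 200*sinh(1)/43*e13 + 180*sinh(1)/43*e14 + 800*sinh(1)/43*e23 + 720*sinh(1)/43*e24


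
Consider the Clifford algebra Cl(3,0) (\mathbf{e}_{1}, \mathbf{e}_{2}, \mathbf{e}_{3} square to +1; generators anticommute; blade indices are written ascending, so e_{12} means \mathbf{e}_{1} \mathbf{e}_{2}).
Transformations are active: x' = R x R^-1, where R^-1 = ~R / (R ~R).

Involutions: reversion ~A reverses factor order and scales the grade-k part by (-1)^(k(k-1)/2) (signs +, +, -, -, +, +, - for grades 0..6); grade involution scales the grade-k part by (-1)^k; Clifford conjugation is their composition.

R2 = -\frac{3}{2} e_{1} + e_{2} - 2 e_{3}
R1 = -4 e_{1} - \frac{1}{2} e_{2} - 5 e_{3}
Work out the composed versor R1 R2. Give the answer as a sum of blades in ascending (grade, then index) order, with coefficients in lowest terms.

Distribute over the terms of R1 (each basis-blade product reordered to ascending indices, repeated generators contracted through their squares):
(-4 e_{1}) R2 = 6 - 4 e_{12} + 8 e_{13}
(-\frac{1}{2} e_{2}) R2 = -\frac{1}{2} - \frac{3}{4} e_{12} + e_{23}
(-5 e_{3}) R2 = 10 - \frac{15}{2} e_{13} + 5 e_{23}
Summing the partial products and collecting blades:
Answer: \frac{31}{2} - \frac{19}{4} e_{12} + \frac{1}{2} e_{13} + 6 e_{23}


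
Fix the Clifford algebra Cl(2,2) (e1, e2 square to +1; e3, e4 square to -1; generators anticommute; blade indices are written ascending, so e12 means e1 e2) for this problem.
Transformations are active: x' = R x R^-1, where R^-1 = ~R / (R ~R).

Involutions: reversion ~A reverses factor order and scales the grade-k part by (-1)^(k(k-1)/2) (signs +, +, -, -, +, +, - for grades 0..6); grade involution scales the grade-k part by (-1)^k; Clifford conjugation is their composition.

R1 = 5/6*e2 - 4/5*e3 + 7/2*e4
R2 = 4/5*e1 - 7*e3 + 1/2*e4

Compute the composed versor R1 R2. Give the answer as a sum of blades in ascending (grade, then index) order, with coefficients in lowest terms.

Distribute over the terms of R1 (each basis-blade product reordered to ascending indices, repeated generators contracted through their squares):
(5/6*e2) R2 = -2/3*e12 - 35/6*e23 + 5/12*e24
(-4/5*e3) R2 = -28/5 + 16/25*e13 - 2/5*e34
(7/2*e4) R2 = -7/4 - 14/5*e14 + 49/2*e34
Summing the partial products and collecting blades:
Answer: -147/20 - 2/3*e12 + 16/25*e13 - 14/5*e14 - 35/6*e23 + 5/12*e24 + 241/10*e34


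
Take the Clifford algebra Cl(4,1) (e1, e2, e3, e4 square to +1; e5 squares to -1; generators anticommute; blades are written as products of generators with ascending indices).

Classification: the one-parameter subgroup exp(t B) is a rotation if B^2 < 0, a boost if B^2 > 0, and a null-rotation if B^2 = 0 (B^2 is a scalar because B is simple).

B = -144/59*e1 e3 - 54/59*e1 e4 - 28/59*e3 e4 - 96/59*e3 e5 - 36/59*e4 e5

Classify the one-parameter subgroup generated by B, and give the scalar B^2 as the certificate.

B^2 term by term: the squares give (-144/59)^2*(e1 e3)^2 + (-54/59)^2*(e1 e4)^2 + (-28/59)^2*(e3 e4)^2 + (-96/59)^2*(e3 e5)^2 + (-36/59)^2*(e4 e5)^2 = 20736/3481*(-1) + 2916/3481*(-1) + 784/3481*(-1) + 9216/3481*(+1) + 1296/3481*(+1) = -4 (each basis 2-blade squares to minus the product of its generators' squares); cross terms between blades sharing an index anticommute and cancel; the commuting (index-disjoint) pairs give grade-4 terms 2*c*c'*(blade product), which cancel blade by blade — e1 e3 e4 e5: 10368/3481 - 10368/3481 = 0 — confirming B is simple. So B^2 = -4.
Answer: rotation, certificate B^2 = -4. Certificate logic: -4 is a conjugation-invariant scalar, so its sign fixes rotation versus boost versus null-rotation outright.


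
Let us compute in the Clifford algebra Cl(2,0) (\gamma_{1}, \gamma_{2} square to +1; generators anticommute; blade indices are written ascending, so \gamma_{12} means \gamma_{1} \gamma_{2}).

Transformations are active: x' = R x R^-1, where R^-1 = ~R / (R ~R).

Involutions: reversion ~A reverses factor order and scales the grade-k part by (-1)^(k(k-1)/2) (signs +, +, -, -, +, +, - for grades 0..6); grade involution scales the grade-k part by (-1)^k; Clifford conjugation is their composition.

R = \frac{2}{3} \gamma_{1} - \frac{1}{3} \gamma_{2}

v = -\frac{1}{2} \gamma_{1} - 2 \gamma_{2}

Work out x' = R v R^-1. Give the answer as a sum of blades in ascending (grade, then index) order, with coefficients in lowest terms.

~R = \frac{2}{3} \gamma_{1} - \frac{1}{3} \gamma_{2}, and R ~R = \frac{5}{9}, so R^-1 = ~R / (\frac{5}{9}).
R v = \frac{1}{3} - \frac{3}{2} \gamma_{12}
Answer: \frac{13}{10} \gamma_{1} + \frac{8}{5} \gamma_{2}


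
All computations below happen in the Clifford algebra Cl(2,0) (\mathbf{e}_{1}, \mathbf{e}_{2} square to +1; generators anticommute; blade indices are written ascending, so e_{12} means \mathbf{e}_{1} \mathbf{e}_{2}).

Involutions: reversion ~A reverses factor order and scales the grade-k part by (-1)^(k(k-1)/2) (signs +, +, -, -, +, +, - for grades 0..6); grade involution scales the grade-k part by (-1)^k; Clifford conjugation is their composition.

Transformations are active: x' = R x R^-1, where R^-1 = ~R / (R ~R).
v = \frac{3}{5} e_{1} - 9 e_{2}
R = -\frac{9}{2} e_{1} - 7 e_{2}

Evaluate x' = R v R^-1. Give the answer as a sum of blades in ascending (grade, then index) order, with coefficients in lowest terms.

~R = -\frac{9}{2} e_{1} - 7 e_{2}, and R ~R = \frac{277}{4}, so R^-1 = ~R / (\frac{277}{4}).
R v = \frac{603}{10} + \frac{447}{10} e_{12}
Answer: -\frac{2337}{277} e_{1} - \frac{4419}{1385} e_{2}


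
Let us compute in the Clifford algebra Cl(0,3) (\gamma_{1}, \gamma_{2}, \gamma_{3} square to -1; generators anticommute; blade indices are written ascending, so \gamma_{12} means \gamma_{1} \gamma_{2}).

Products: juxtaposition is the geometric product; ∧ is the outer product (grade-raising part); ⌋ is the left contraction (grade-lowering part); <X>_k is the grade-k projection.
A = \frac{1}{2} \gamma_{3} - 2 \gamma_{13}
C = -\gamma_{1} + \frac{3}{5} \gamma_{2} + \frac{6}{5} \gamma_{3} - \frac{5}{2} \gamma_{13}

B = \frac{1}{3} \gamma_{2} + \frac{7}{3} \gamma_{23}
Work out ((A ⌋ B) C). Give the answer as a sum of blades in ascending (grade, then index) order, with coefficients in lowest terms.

step 1: \frac{7}{6} \gamma_{2}
step 2: -\frac{7}{10} + \frac{7}{6} \gamma_{12} + \frac{7}{5} \gamma_{23} + \frac{35}{12} \gamma_{123}
Answer: -\frac{7}{10} + \frac{7}{6} \gamma_{12} + \frac{7}{5} \gamma_{23} + \frac{35}{12} \gamma_{123}


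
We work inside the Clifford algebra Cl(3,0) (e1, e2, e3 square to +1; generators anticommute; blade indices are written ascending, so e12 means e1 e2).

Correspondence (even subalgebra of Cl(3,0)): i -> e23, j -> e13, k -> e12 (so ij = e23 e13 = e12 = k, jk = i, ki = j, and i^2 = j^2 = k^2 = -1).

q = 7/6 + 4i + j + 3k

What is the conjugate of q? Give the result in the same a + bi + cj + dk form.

In blades: q = 7/6 + 3*e12 + e13 + 4*e23.
Quaternion conjugation is reversion on the even subalgebra: the scalar is fixed and every grade-2 blade flips sign, giving 7/6 - 3*e12 - e13 - 4*e23; translating back:
Answer: 7/6 - 4i - j - 3k


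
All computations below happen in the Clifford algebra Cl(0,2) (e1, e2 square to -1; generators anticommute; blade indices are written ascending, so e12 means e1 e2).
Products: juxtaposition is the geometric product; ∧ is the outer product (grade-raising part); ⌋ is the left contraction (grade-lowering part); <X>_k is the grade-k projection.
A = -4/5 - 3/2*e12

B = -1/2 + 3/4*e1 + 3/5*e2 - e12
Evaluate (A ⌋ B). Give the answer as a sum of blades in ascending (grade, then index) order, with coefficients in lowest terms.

step 1: -11/10 - 3/5*e1 - 12/25*e2 + 4/5*e12
Answer: -11/10 - 3/5*e1 - 12/25*e2 + 4/5*e12


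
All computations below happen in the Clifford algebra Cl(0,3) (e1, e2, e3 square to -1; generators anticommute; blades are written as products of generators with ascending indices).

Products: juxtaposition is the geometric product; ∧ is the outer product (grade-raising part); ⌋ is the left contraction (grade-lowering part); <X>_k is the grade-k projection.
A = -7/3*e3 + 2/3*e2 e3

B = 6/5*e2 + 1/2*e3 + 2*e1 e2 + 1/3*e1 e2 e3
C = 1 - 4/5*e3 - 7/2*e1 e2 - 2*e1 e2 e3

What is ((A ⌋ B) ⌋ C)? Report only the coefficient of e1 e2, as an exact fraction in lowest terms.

step 1: 7/6 - 2/9*e1 + 7/9*e1 e2
step 2: 35/9 - 7/9*e2 + 28/45*e3 - 49/12*e1 e2 - 4/9*e2 e3 - 7/3*e1 e2 e3
Answer: -49/12


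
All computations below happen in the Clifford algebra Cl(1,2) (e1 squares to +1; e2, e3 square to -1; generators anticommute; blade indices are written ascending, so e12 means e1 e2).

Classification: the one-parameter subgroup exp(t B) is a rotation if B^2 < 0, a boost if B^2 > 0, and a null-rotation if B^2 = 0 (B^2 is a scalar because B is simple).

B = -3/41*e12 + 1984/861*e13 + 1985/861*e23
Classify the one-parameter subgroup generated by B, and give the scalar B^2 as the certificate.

B^2 term by term: the squares give (-3/41)^2*(e12)^2 + (1984/861)^2*(e13)^2 + (1985/861)^2*(e23)^2 = 9/1681*(+1) + 3936256/741321*(+1) + 3940225/741321*(-1) = 0 (each basis 2-blade squares to minus the product of its generators' squares); cross terms between blades sharing an index anticommute and cancel. So B^2 = 0.
Answer: null-rotation, certificate B^2 = 0. The class reads off the invariant scalar 0 directly.


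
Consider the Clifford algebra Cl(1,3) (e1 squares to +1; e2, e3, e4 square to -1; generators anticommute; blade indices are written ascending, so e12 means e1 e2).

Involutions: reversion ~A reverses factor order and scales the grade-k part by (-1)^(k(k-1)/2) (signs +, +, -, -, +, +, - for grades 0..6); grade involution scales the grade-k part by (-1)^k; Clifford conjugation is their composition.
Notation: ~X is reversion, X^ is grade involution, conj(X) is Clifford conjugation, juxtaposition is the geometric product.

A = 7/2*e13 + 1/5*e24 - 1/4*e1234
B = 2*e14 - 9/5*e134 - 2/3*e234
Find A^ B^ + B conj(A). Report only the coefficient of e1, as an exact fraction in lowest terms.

first term: -1/6*e1 - 9/20*e2 + 2/15*e3 + 63/10*e4 - 2/5*e12 - 1/2*e23 - 7*e34 + 9/25*e123 + 7/3*e124
second term: -1/6*e1 - 9/20*e2 + 2/15*e3 + 63/10*e4 - 2/5*e12 - 1/2*e23 - 7*e34 - 9/25*e123 - 7/3*e124
Answer: -1/3


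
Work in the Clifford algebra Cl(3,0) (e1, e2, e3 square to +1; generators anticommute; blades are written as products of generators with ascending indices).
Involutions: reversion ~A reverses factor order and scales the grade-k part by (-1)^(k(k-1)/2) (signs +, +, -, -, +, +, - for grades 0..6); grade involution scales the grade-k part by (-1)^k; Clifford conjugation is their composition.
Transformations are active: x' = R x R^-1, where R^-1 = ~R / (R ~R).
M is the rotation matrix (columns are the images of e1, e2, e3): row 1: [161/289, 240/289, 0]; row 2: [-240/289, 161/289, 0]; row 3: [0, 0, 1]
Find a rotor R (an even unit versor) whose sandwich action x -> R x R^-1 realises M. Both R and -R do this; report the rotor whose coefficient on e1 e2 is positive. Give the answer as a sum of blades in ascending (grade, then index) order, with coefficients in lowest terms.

Method: write R = a + b12*e1 e2 + b13*e1 e3 + b23*e2 e3 with a^2 + b12^2 + b13^2 + b23^2 = 1 (so R^-1 = ~R). Expanding the columns R e_j ~R gives tr M = 4a^2 - 1 and, from the antisymmetric part, M21 - M12 = -4a*b12, M13 - M31 = 4a*b13, M32 - M23 = -4a*b23.
Here tr M = 611/289, so a^2 = (1 + tr M)/4 = 225/289 and a = ±15/17. Taking a = 15/17: M21 - M12 = -480/289, M13 - M31 = 0, M32 - M23 = 0, giving b12 = 8/17, b13 = 0, b23 = 0, i.e. R = 15/17 + 8/17*e1 e2.
Its e1 e2 coefficient is already positive.
Answer: 15/17 + 8/17*e1 e2. Recall the cover is two-to-one: with M of trace 611/289, both preimages act alike, and the stated e1 e2 sign chooses the sheet.


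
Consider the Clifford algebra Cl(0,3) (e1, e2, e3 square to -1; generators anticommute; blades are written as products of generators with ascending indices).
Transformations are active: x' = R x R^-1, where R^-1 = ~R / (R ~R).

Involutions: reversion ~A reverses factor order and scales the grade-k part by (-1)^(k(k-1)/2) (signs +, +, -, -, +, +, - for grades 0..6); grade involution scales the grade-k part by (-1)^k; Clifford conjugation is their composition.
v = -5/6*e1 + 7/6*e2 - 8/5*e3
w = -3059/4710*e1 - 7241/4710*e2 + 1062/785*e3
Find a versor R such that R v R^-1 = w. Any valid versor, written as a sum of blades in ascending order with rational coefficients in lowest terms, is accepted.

Equal squares first: v^2 = w^2 = -2077/450. Then v + w = -1164/785*e1 - 291/785*e2 - 194/785*e3 is a versor taking v to w, provided it is invertible.
Answer: -1164/785*e1 - 291/785*e2 - 194/785*e3


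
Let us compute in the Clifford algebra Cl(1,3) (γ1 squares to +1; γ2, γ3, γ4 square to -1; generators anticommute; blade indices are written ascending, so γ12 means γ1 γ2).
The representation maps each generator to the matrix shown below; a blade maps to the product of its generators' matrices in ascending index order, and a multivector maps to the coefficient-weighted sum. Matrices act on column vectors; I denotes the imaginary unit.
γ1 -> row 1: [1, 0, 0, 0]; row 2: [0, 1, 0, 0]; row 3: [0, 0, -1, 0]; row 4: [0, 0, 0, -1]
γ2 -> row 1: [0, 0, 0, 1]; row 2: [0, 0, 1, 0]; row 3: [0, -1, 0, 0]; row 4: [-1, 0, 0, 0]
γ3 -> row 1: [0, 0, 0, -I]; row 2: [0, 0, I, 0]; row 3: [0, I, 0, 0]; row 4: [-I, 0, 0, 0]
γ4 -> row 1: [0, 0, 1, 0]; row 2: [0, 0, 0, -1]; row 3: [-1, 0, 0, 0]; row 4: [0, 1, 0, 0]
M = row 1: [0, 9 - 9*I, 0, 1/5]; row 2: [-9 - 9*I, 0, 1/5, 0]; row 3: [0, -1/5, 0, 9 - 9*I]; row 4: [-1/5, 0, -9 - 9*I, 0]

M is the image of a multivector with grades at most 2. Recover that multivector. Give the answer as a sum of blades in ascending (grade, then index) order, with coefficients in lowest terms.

Method: the blade images are trace-orthogonal — tr(rho(e_A) rho(e_B)^-1) = 4 if A = B and 0 otherwise — and rho(e_A)^-1 = (e_A)^2 * rho(e_A) with (e_A)^2 = +1 or -1, so the coefficient of e_A in the preimage is (e_A)^2 * tr(M rho(e_A))/4.
Nonzero projections over blades of grade <= 2: γ2: (γ2)^2 = -1, tr(M rho(γ2)) = -4/5, coefficient 1/5; γ24: (γ24)^2 = -1, tr(M rho(γ24)) = -36, coefficient 9; γ34: (γ34)^2 = -1, tr(M rho(γ34)) = -36, coefficient 9. Every other blade of grade <= 2 projects to 0.
Answer: 1/5*γ2 + 9*γ24 + 9*γ34


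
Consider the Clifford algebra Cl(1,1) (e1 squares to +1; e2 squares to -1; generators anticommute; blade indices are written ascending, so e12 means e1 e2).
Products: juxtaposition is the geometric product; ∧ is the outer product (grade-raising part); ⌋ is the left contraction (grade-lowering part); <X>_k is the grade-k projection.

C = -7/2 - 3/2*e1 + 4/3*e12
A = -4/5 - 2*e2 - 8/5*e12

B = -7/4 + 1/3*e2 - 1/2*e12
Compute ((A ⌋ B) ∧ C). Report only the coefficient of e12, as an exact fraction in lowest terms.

step 1: 43/15 + e1 - 4/15*e2 + 2/5*e12
step 2: -301/30 - 39/5*e1 + 14/15*e2 + 91/45*e12
Answer: 91/45


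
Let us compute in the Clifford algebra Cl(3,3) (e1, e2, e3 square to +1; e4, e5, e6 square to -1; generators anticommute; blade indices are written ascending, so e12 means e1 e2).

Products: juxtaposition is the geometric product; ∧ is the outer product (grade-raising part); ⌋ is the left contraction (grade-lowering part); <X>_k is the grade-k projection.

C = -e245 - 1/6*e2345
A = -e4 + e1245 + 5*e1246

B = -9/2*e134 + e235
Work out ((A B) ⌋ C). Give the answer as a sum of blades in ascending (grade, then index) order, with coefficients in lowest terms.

step 1: -9/2*e13 - e134 + 9/2*e235 + 45/2*e236 - e2345 - 5*e13456
step 2: 1/6 + 3/4*e4
Answer: 1/6 + 3/4*e4


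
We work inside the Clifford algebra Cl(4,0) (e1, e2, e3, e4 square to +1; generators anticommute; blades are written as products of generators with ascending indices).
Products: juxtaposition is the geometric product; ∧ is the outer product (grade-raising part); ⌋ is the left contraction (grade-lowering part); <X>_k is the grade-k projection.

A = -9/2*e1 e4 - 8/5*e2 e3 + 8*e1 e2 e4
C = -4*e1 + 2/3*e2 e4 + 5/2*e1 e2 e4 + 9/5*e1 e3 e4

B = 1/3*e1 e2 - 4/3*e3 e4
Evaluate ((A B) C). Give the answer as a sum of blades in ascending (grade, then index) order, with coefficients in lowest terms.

step 1: -8/3*e4 - 82/15*e1 e3 + 19/30*e2 e4 + 32/3*e1 e2 e3
step 2: -19/45 - 19/12*e1 + 16/9*e2 - 328/15*e3 + 246/25*e4 - 20/3*e1 e2 - 24/5*e1 e3 - 32/3*e1 e4 - 128/3*e2 e3 + 96/5*e2 e4 - 80/3*e3 e4 - 57/50*e1 e2 e3 - 38/15*e1 e2 e4 - 64/9*e1 e3 e4 - 41/3*e2 e3 e4 + 164/45*e1 e2 e3 e4
Answer: -19/45 - 19/12*e1 + 16/9*e2 - 328/15*e3 + 246/25*e4 - 20/3*e1 e2 - 24/5*e1 e3 - 32/3*e1 e4 - 128/3*e2 e3 + 96/5*e2 e4 - 80/3*e3 e4 - 57/50*e1 e2 e3 - 38/15*e1 e2 e4 - 64/9*e1 e3 e4 - 41/3*e2 e3 e4 + 164/45*e1 e2 e3 e4


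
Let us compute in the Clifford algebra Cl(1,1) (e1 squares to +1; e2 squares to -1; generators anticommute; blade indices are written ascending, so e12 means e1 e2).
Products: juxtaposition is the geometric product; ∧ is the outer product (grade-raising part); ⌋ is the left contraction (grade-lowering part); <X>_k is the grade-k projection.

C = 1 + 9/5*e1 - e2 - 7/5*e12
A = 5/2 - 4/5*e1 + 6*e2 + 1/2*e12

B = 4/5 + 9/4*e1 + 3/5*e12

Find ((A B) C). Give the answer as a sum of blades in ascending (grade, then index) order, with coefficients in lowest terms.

step 1: 1/2 + 1717/200*e1 + 639/200*e2 - 58/5*e12
step 2: 8847/250 - 1647/250*e1 + 2889/250*e2 - 6659/250*e12
Answer: 8847/250 - 1647/250*e1 + 2889/250*e2 - 6659/250*e12


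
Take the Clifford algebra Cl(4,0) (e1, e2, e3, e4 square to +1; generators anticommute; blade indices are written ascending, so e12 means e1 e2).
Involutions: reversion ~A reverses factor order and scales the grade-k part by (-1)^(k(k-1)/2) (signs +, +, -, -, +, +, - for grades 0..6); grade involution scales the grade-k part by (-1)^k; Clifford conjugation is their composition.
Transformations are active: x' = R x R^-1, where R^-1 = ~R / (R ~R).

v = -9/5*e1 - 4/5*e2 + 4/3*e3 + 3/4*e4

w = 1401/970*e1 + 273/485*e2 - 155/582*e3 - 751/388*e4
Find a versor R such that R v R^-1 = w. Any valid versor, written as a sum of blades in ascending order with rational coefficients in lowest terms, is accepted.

A norm check does it: q(v) = q(w) = 22393/3600, hence R = v + w = -69/194*e1 - 23/97*e2 + 207/194*e3 - 115/97*e4 realises the map — parallel part kept, (v - w)/2 negated, v carried to w.
Answer: -69/194*e1 - 23/97*e2 + 207/194*e3 - 115/97*e4


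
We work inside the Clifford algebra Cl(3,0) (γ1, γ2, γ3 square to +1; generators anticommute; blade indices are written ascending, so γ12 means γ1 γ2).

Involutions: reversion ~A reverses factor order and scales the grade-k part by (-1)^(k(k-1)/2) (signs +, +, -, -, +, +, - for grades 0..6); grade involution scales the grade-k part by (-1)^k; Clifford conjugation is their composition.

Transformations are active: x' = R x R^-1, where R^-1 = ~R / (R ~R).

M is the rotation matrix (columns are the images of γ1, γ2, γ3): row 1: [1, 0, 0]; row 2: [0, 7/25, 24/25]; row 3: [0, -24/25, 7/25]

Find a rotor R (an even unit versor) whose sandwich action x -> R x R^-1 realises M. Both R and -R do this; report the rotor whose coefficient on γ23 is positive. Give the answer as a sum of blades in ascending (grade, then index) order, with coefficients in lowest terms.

Method: write R = a + b12*γ12 + b13*γ13 + b23*γ23 with a^2 + b12^2 + b13^2 + b23^2 = 1 (so R^-1 = ~R). Expanding the columns R e_j ~R gives tr M = 4a^2 - 1 and, from the antisymmetric part, M21 - M12 = -4a*b12, M13 - M31 = 4a*b13, M32 - M23 = -4a*b23.
Here tr M = 39/25, so a^2 = (1 + tr M)/4 = 16/25 and a = ±4/5. Taking a = 4/5: M21 - M12 = 0, M13 - M31 = 0, M32 - M23 = -48/25, giving b12 = 0, b13 = 0, b23 = 3/5, i.e. R = 4/5 + 3/5*γ23.
Its γ23 coefficient is already positive.
Answer: 4/5 + 3/5*γ23. Note: both R and -R realise this M (trace 39/25); the covering map identifies them, and the γ23-coefficient sign is the tie-breaker.
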